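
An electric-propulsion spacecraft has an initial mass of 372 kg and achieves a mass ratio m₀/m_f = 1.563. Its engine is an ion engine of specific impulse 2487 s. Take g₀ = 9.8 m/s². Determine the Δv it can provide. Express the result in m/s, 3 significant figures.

Δv ≈ 10900 m/s

v_e = Isp · g₀ = 2487 × 9.8 = 24372.6 m/s.
Δv = v_e · ln(1.563) = 24372.6 × 0.4466 ≈ 10885.0 m/s.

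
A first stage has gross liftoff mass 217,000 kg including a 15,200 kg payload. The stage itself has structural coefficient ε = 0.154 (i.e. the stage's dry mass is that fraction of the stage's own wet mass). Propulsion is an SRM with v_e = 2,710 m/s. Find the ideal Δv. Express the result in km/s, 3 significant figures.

Δv ≈ 4.19 km/s

Stage wet mass = m₀ − payload = 217,000 − 15,200 = 201,800 kg.
Stage dry mass = ε × stage wet mass = 0.154 × 201,800 = 31,077.2 kg.
Burnout mass m_f = stage dry + payload = 31,077.2 + 15,200 = 46,277.2 kg.
Δv = v_e · ln(217,000/46,277.2) = 2710.0 × ln(4.689) = 2710.0 × 1.5452 ≈ 4188 m/s.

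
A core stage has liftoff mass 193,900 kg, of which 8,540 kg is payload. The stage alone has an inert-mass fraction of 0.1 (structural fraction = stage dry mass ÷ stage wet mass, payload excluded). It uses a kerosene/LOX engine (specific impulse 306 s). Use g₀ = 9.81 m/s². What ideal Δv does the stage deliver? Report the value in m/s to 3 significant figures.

Δv ≈ 5910 m/s

Stage wet mass = m₀ − payload = 193,900 − 8,540 = 185,360 kg.
Stage dry mass = ε × stage wet mass = 0.1 × 185,360 = 18,536 kg.
Burnout mass m_f = stage dry + payload = 18,536 + 8,540 = 27,076 kg.
v_e = Isp · g₀ = 306 × 9.81 = 3001.9 m/s.
Δv = v_e · ln(193,900/27,076) = 3001.9 × ln(7.161) = 3001.9 × 1.9687 ≈ 5910 m/s.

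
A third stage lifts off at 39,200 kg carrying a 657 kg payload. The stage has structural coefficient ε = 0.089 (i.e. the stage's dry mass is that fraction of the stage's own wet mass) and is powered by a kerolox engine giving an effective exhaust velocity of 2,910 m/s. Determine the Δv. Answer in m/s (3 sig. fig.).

Δv ≈ 6580 m/s

Stage wet mass = m₀ − payload = 39,200 − 657 = 38,543 kg.
Stage dry mass = ε × stage wet mass = 0.089 × 38,543 = 3,430.33 kg.
Burnout mass m_f = stage dry + payload = 3,430.33 + 657 = 4,087.33 kg.
Δv = v_e · ln(39,200/4,087.33) = 2910.0 × ln(9.591) = 2910.0 × 2.2608 ≈ 6579 m/s.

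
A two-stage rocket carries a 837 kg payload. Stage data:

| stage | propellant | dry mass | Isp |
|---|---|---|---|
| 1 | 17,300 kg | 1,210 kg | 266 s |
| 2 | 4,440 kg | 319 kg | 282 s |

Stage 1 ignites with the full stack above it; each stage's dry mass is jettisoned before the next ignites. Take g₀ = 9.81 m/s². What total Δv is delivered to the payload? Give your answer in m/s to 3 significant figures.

Ignition mass of stage 1 = 17,300+1,210 + 4,440+319 + 837 = 24,106 kg.
Stage 1: m₀ = 24,106 kg, m_f = 24,106 − 17,300 = 6,806 kg; Δv = 266×9.81×ln(3.542) = 2609.5×1.2647 ≈ 3300 m/s.
Stage 2: m₀ = 5,596 kg, m_f = 5,596 − 4,440 = 1,156 kg; Δv = 282×9.81×ln(4.841) = 2766.4×1.5771 ≈ 4363 m/s.
Total Δv = 3300 + 4363 = 7663 m/s.

Δv ≈ 7660 m/s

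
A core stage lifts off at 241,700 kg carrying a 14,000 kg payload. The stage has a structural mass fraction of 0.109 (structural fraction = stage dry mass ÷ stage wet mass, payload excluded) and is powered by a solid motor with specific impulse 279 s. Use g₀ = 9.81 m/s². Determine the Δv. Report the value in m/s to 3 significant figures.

Δv ≈ 5010 m/s

Stage wet mass = m₀ − payload = 241,700 − 14,000 = 227,700 kg.
Stage dry mass = ε × stage wet mass = 0.109 × 227,700 = 24,819.3 kg.
Burnout mass m_f = stage dry + payload = 24,819.3 + 14,000 = 38,819.3 kg.
v_e = Isp · g₀ = 279 × 9.81 = 2737.0 m/s.
Δv = v_e · ln(241,700/38,819.3) = 2737.0 × ln(6.226) = 2737.0 × 1.8288 ≈ 5005 m/s.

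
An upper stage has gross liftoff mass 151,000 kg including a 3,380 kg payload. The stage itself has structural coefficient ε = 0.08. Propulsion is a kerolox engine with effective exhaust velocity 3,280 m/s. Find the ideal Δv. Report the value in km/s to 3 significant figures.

Stage wet mass = m₀ − payload = 151,000 − 3,380 = 147,620 kg.
Stage dry mass = ε × stage wet mass = 0.08 × 147,620 = 11,809.6 kg.
Burnout mass m_f = stage dry + payload = 11,809.6 + 3,380 = 15,189.6 kg.
Rocket equation: Δv = v_e · ln(151,000/15,189.6) = 3280.0 × ln(9.941) = 3280.0 × 2.2967 ≈ 7533 m/s.

Δv ≈ 7.53 km/s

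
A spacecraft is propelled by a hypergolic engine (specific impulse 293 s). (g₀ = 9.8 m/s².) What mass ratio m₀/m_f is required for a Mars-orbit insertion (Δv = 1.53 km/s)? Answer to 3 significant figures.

mass ratio ≈ 1.70

v_e = Isp · g₀ = 293 × 9.8 = 2871.4 m/s.
Using Δv = v_e ln(m₀/m_f): m₀/m_f = exp(Δv / v_e) = exp(1530 / 2871.4) = exp(0.5328) = 1.7038.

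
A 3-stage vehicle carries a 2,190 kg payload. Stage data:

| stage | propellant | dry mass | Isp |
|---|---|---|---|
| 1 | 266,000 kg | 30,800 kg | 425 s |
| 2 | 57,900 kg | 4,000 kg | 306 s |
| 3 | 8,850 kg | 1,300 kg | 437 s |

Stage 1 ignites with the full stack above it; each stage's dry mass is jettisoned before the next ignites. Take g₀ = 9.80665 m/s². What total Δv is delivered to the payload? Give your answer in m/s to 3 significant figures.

Ignition mass of stage 1 = 266,000+30,800 + 57,900+4,000 + 8,850+1,300 + 2,190 = 371,040 kg.
Stage 1: m₀ = 371,040 kg, m_f = 371,040 − 266,000 = 105,040 kg; Δv = 425×9.80665×ln(3.532) = 4167.8×1.2620 ≈ 5260 m/s.
Stage 2: m₀ = 74,240 kg, m_f = 74,240 − 57,900 = 16,340 kg; Δv = 306×9.80665×ln(4.543) = 3000.8×1.5137 ≈ 4542 m/s.
Stage 3: m₀ = 12,340 kg, m_f = 12,340 − 8,850 = 3,490 kg; Δv = 437×9.80665×ln(3.536) = 4285.5×1.2629 ≈ 5412 m/s.
Total Δv = 5260 + 4542 + 5412 = 15214 m/s.

Δv ≈ 15200 m/s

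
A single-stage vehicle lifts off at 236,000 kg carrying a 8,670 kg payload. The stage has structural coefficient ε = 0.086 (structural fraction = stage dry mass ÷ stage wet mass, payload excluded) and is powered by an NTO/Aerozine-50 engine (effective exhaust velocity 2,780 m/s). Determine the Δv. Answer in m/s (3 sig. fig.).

Δv ≈ 5900 m/s

Stage wet mass = m₀ − payload = 236,000 − 8,670 = 227,330 kg.
Stage dry mass = ε × stage wet mass = 0.086 × 227,330 = 19,550.4 kg.
Burnout mass m_f = stage dry + payload = 19,550.4 + 8,670 = 28,220.4 kg.
By the Tsiolkovsky rocket equation, Δv = v_e · ln(236,000/28,220.4) = 2780.0 × ln(8.363) = 2780.0 × 2.1238 ≈ 5904 m/s.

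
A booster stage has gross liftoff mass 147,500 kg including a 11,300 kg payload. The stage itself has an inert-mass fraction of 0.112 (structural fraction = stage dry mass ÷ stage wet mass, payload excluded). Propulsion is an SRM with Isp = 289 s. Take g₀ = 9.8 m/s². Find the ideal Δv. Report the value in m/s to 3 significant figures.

Stage wet mass = m₀ − payload = 147,500 − 11,300 = 136,200 kg.
Stage dry mass = ε × stage wet mass = 0.112 × 136,200 = 15,254.4 kg.
Burnout mass m_f = stage dry + payload = 15,254.4 + 11,300 = 26,554.4 kg.
v_e = Isp · g₀ = 289 × 9.8 = 2832.2 m/s.
Δv = v_e · ln(147,500/26,554.4) = 2832.2 × ln(5.555) = 2832.2 × 1.7146 ≈ 4856 m/s.

Δv ≈ 4860 m/s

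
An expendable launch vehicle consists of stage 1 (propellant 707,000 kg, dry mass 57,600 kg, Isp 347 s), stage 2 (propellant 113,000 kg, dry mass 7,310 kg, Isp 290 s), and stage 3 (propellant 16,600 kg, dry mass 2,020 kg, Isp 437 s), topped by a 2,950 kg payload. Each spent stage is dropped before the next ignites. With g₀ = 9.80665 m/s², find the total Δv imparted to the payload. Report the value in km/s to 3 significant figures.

Ignition mass of stage 1 = 707,000+57,600 + 113,000+7,310 + 16,600+2,020 + 2,950 = 906,480 kg.
Stage 1: m₀ = 906,480 kg, m_f = 906,480 − 707,000 = 199,480 kg; Δv = 347×9.80665×ln(4.544) = 3402.9×1.5139 ≈ 5152 m/s.
Stage 2: m₀ = 141,880 kg, m_f = 141,880 − 113,000 = 28,880 kg; Δv = 290×9.80665×ln(4.913) = 2843.9×1.5918 ≈ 4527 m/s.
Stage 3: m₀ = 21,570 kg, m_f = 21,570 − 16,600 = 4,970 kg; Δv = 437×9.80665×ln(4.34) = 4285.5×1.4679 ≈ 6291 m/s.
Total Δv = 5152 + 4527 + 6291 = 15970 m/s.

Δv ≈ 16.0 km/s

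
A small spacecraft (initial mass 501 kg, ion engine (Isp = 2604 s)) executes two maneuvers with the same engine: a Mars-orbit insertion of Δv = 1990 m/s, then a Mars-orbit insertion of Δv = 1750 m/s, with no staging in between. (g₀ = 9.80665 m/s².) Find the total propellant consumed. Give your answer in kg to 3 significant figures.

v_e = Isp · g₀ = 2604 × 9.80665 = 25536.5 m/s.
After the first burn: m = 501 × exp(−1990/25536.5) = 501 × 0.92503 = 463.44 kg.
After the second burn: m = 463.44 × exp(−1750/25536.5) = 463.44 × 0.93377 = 432.746 kg.
Total propellant = m₀ − m_final = 501 − 432.746 = 68.254 kg.

total propellant consumed ≈ 68.3 kg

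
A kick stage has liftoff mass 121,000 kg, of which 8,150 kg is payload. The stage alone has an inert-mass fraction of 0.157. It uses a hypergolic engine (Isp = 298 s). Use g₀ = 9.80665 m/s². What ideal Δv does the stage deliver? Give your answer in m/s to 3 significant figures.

Stage wet mass = m₀ − payload = 121,000 − 8,150 = 112,850 kg.
Stage dry mass = ε × stage wet mass = 0.157 × 112,850 = 17,717.5 kg.
Burnout mass m_f = stage dry + payload = 17,717.5 + 8,150 = 25,867.5 kg.
v_e = Isp · g₀ = 298 × 9.80665 = 2922.4 m/s.
Rocket equation: Δv = v_e · ln(121,000/25,867.5) = 2922.4 × ln(4.678) = 2922.4 × 1.5428 ≈ 4509 m/s.

Δv ≈ 4510 m/s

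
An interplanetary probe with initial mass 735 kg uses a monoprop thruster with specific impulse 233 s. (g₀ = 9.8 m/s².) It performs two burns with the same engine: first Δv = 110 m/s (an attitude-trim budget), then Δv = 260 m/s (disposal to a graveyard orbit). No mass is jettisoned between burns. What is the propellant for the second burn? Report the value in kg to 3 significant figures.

v_e = Isp · g₀ = 233 × 9.8 = 2283.4 m/s.
After the first burn: m = 735 × exp(−110/2283.4) = 735 × 0.95297 = 700.433 kg.
After the second burn: m = 700.433 × exp(−260/2283.4) = 700.433 × 0.89238 = 625.052 kg.
Second-burn propellant = 700.433 − 625.052 = 75.381 kg.

propellant for the second burn ≈ 75.4 kg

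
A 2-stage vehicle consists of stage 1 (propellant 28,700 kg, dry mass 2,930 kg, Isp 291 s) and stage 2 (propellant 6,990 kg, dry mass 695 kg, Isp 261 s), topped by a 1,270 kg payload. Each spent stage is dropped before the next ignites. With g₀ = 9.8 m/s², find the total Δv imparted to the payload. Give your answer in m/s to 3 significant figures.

Δv ≈ 7380 m/s

Ignition mass of stage 1 = 28,700+2,930 + 6,990+695 + 1,270 = 40,585 kg.
Stage 1: m₀ = 40,585 kg, m_f = 40,585 − 28,700 = 11,885 kg; Δv = 291×9.8×ln(3.415) = 2851.8×1.2281 ≈ 3502 m/s.
Stage 2: m₀ = 8,955 kg, m_f = 8,955 − 6,990 = 1,965 kg; Δv = 261×9.8×ln(4.557) = 2557.8×1.5167 ≈ 3879 m/s.
Total Δv = 3502 + 3879 = 7381 m/s.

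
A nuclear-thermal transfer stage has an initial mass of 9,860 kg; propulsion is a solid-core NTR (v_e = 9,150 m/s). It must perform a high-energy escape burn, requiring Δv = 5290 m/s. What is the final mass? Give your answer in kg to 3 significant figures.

final mass ≈ 5530 kg

Using Δv = v_e ln(m₀/m_f): m₀/m_f = exp(Δv / v_e) = exp(5290 / 9150.0) = exp(0.5781) = 1.7827.
m_f = m₀ / 1.7827 = 9,860 / 1.7827 = 5,530.94 kg.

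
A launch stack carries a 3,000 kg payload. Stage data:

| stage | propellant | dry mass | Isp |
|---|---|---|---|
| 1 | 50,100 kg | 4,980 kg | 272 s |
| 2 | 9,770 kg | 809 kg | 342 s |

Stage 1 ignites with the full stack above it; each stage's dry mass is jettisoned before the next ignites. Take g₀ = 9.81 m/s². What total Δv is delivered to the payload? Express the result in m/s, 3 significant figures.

Ignition mass of stage 1 = 50,100+4,980 + 9,770+809 + 3,000 = 68,659 kg.
Stage 1: m₀ = 68,659 kg, m_f = 68,659 − 50,100 = 18,559 kg; Δv = 272×9.81×ln(3.699) = 2668.3×1.3082 ≈ 3491 m/s.
Stage 2: m₀ = 13,579 kg, m_f = 13,579 − 9,770 = 3,809 kg; Δv = 342×9.81×ln(3.565) = 3355.0×1.2712 ≈ 4265 m/s.
Total Δv = 3491 + 4265 = 7756 m/s.

Δv ≈ 7760 m/s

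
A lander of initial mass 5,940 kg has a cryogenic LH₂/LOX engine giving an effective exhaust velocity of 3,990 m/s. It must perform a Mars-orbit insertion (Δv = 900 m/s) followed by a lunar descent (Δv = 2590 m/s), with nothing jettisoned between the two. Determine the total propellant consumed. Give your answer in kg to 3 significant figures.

After the first burn: m = 5940 × exp(−900/3990.0) = 5940 × 0.79807 = 4,740.54 kg.
After the second burn: m = 4,740.54 × exp(−2590/3990.0) = 4,740.54 × 0.52250 = 2,476.93 kg.
Total propellant = m₀ − m_final = 5940 − 2,476.93 = 3,463.07 kg.

total propellant consumed ≈ 3460 kg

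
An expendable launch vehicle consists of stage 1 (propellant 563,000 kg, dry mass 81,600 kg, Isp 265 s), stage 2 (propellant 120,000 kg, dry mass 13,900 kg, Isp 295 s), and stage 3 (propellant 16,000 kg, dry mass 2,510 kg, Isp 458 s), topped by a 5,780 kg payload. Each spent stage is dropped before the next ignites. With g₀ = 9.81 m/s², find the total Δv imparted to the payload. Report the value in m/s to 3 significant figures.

Δv ≈ 12100 m/s

Ignition mass of stage 1 = 563,000+81,600 + 120,000+13,900 + 16,000+2,510 + 5,780 = 802,790 kg.
Stage 1: m₀ = 802,790 kg, m_f = 802,790 − 563,000 = 239,790 kg; Δv = 265×9.81×ln(3.348) = 2599.7×1.2083 ≈ 3141 m/s.
Stage 2: m₀ = 158,190 kg, m_f = 158,190 − 120,000 = 38,190 kg; Δv = 295×9.81×ln(4.142) = 2894.0×1.4212 ≈ 4113 m/s.
Stage 3: m₀ = 24,290 kg, m_f = 24,290 − 16,000 = 8,290 kg; Δv = 458×9.81×ln(2.93) = 4493.0×1.0750 ≈ 4830 m/s.
Total Δv = 3141 + 4113 + 4830 = 12084 m/s.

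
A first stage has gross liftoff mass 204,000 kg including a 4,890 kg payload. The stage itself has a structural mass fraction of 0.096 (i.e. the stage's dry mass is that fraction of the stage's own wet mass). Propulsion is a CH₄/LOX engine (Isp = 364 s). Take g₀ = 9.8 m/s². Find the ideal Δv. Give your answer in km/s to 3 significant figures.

Δv ≈ 7.63 km/s

Stage wet mass = m₀ − payload = 204,000 − 4,890 = 199,110 kg.
Stage dry mass = ε × stage wet mass = 0.096 × 199,110 = 19,114.6 kg.
Burnout mass m_f = stage dry + payload = 19,114.6 + 4,890 = 24,004.6 kg.
v_e = Isp · g₀ = 364 × 9.8 = 3567.2 m/s.
Rocket equation: Δv = v_e · ln(204,000/24,004.6) = 3567.2 × ln(8.498) = 3567.2 × 2.1399 ≈ 7633 m/s.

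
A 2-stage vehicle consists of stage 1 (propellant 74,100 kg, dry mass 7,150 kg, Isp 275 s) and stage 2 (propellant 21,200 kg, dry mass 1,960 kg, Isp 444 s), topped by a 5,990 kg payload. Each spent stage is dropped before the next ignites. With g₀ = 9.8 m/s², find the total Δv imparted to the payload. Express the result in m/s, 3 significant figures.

Ignition mass of stage 1 = 74,100+7,150 + 21,200+1,960 + 5,990 = 110,400 kg.
Stage 1: m₀ = 110,400 kg, m_f = 110,400 − 74,100 = 36,300 kg; Δv = 275×9.8×ln(3.041) = 2695.0×1.1123 ≈ 2998 m/s.
Stage 2: m₀ = 29,150 kg, m_f = 29,150 − 21,200 = 7,950 kg; Δv = 444×9.8×ln(3.667) = 4351.2×1.2993 ≈ 5653 m/s.
Total Δv = 2998 + 5653 = 8651 m/s.

Δv ≈ 8650 m/s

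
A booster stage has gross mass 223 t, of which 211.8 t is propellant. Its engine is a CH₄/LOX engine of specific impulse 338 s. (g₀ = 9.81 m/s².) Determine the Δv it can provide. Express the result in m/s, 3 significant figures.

Δv ≈ 9920 m/s

v_e = Isp · g₀ = 338 × 9.81 = 3315.8 m/s.
m_f = m₀ − m_prop = 223 − 211.8 = 11.2 t.
Δv = v_e · ln(m₀/m_f) = 3315.8 × ln(19.91) = 3315.8 × 2.9913 ≈ 9918.4 m/s.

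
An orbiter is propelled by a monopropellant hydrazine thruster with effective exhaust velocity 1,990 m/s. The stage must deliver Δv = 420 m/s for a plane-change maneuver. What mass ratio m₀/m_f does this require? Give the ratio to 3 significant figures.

mass ratio ≈ 1.23

By the Tsiolkovsky rocket equation, m₀/m_f = exp(Δv / v_e) = exp(420 / 1990.0) = exp(0.2111) = 1.2350.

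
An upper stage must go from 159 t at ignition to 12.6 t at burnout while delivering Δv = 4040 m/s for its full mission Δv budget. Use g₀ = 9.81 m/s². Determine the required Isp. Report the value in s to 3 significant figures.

ln(m₀/m_f) = ln(159000/12600) = ln(12.62) = 2.5352.
v_e = Δv / ln(m₀/m_f) = 4040 / 2.5352 = 1593.6 m/s.
Isp = v_e / g₀ = 1593.6 / 9.81 = 162.4 s.

Isp ≈ 162 s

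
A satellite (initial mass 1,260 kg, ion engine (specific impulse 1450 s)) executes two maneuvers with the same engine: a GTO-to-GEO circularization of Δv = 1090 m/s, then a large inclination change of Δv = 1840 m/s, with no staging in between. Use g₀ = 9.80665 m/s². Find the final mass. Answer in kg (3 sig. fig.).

final mass ≈ 1030 kg

v_e = Isp · g₀ = 1450 × 9.80665 = 14219.6 m/s.
After the first burn: m = 1260 × exp(−1090/14219.6) = 1260 × 0.92621 = 1,167.02 kg.
After the second burn: m = 1,167.02 × exp(−1840/14219.6) = 1,167.02 × 0.87862 = 1,025.37 kg.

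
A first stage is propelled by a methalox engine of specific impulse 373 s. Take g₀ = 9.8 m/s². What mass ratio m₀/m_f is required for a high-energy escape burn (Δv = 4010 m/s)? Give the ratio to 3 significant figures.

v_e = Isp · g₀ = 373 × 9.8 = 3655.4 m/s.
Using Δv = v_e ln(m₀/m_f): m₀/m_f = exp(Δv / v_e) = exp(4010 / 3655.4) = exp(1.0970) = 2.9952.

mass ratio ≈ 3.00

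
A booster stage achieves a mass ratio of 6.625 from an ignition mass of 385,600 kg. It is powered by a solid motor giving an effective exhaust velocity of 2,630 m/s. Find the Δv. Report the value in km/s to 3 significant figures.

Δv ≈ 4.97 km/s

Using Δv = v_e ln(m₀/m_f): Δv = v_e · ln(6.625) = 2630.0 × 1.8909 ≈ 4972.9 m/s.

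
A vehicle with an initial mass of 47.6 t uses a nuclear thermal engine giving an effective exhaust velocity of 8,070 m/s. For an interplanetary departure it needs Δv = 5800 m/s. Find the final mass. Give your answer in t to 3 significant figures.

Rocket equation: m₀/m_f = exp(Δv / v_e) = exp(5800 / 8070.0) = exp(0.7187) = 2.0518.
m_f = m₀ / 2.0518 = 47.6 / 2.0518 = 23.1991 t.

final mass ≈ 23.2 t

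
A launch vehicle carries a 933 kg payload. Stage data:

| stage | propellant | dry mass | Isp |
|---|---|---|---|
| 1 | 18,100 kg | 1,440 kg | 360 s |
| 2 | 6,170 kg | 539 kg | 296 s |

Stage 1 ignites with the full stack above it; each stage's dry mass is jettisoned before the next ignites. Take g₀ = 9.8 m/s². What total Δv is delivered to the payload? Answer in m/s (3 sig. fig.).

Ignition mass of stage 1 = 18,100+1,440 + 6,170+539 + 933 = 27,182 kg.
Stage 1: m₀ = 27,182 kg, m_f = 27,182 − 18,100 = 9,082 kg; Δv = 360×9.8×ln(2.993) = 3528.0×1.0963 ≈ 3868 m/s.
Stage 2: m₀ = 7,642 kg, m_f = 7,642 − 6,170 = 1,472 kg; Δv = 296×9.8×ln(5.192) = 2900.8×1.6470 ≈ 4778 m/s.
Total Δv = 3868 + 4778 = 8646 m/s.

Δv ≈ 8650 m/s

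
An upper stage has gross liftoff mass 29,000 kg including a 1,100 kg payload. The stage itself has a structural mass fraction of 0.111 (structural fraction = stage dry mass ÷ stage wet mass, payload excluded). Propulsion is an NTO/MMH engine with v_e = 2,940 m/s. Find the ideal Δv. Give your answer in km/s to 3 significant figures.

Stage wet mass = m₀ − payload = 29,000 − 1,100 = 27,900 kg.
Stage dry mass = ε × stage wet mass = 0.111 × 27,900 = 3,096.9 kg.
Burnout mass m_f = stage dry + payload = 3,096.9 + 1,100 = 4,196.9 kg.
Rocket equation: Δv = v_e · ln(29,000/4,196.9) = 2940.0 × ln(6.91) = 2940.0 × 1.9329 ≈ 5683 m/s.

Δv ≈ 5.68 km/s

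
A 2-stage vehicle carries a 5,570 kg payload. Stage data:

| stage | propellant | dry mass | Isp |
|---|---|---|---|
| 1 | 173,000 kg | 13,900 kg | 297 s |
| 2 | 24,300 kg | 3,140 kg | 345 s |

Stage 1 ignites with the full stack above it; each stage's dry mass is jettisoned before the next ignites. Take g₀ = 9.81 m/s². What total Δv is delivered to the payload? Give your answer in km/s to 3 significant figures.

Ignition mass of stage 1 = 173,000+13,900 + 24,300+3,140 + 5,570 = 219,910 kg.
Stage 1: m₀ = 219,910 kg, m_f = 219,910 − 173,000 = 46,910 kg; Δv = 297×9.81×ln(4.688) = 2913.6×1.5450 ≈ 4501 m/s.
Stage 2: m₀ = 33,010 kg, m_f = 33,010 − 24,300 = 8,710 kg; Δv = 345×9.81×ln(3.79) = 3384.5×1.3323 ≈ 4509 m/s.
Total Δv = 4501 + 4509 = 9010 m/s.

Δv ≈ 9.01 km/s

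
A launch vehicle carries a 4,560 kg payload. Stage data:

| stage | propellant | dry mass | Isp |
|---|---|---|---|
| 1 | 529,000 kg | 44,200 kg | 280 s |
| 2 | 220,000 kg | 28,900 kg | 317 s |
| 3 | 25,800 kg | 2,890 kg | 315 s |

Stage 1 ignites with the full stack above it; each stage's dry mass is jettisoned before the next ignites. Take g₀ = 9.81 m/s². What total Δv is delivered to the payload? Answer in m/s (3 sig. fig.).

Δv ≈ 12000 m/s

Ignition mass of stage 1 = 529,000+44,200 + 220,000+28,900 + 25,800+2,890 + 4,560 = 855,350 kg.
Stage 1: m₀ = 855,350 kg, m_f = 855,350 − 529,000 = 326,350 kg; Δv = 280×9.81×ln(2.621) = 2746.8×0.9635 ≈ 2647 m/s.
Stage 2: m₀ = 282,150 kg, m_f = 282,150 − 220,000 = 62,150 kg; Δv = 317×9.81×ln(4.54) = 3109.8×1.5129 ≈ 4705 m/s.
Stage 3: m₀ = 33,250 kg, m_f = 33,250 − 25,800 = 7,450 kg; Δv = 315×9.81×ln(4.463) = 3090.2×1.4958 ≈ 4622 m/s.
Total Δv = 2647 + 4705 + 4622 = 11974 m/s.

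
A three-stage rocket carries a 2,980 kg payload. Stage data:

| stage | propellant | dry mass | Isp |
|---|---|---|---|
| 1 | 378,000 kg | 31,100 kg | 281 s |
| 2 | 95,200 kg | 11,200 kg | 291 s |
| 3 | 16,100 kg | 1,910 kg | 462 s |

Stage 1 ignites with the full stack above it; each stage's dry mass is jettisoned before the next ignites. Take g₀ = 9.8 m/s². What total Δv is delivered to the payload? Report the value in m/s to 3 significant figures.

Δv ≈ 13900 m/s

Ignition mass of stage 1 = 378,000+31,100 + 95,200+11,200 + 16,100+1,910 + 2,980 = 536,490 kg.
Stage 1: m₀ = 536,490 kg, m_f = 536,490 − 378,000 = 158,490 kg; Δv = 281×9.8×ln(3.385) = 2753.8×1.2194 ≈ 3358 m/s.
Stage 2: m₀ = 127,390 kg, m_f = 127,390 − 95,200 = 32,190 kg; Δv = 291×9.8×ln(3.957) = 2851.8×1.3756 ≈ 3923 m/s.
Stage 3: m₀ = 20,990 kg, m_f = 20,990 − 16,100 = 4,890 kg; Δv = 462×9.8×ln(4.292) = 4527.6×1.4569 ≈ 6596 m/s.
Total Δv = 3358 + 3923 + 6596 = 13877 m/s.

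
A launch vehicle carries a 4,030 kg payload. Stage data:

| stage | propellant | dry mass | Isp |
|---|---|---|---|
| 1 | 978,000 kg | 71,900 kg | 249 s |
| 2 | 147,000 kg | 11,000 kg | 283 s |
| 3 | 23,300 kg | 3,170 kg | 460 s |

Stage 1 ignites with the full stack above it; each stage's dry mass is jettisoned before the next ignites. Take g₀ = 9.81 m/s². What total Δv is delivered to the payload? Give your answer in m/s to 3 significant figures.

Ignition mass of stage 1 = 978,000+71,900 + 147,000+11,000 + 23,300+3,170 + 4,030 = 1,238,400 kg.
Stage 1: m₀ = 1,238,400 kg, m_f = 1,238,400 − 978,000 = 260,400 kg; Δv = 249×9.81×ln(4.756) = 2442.7×1.5594 ≈ 3809 m/s.
Stage 2: m₀ = 188,500 kg, m_f = 188,500 − 147,000 = 41,500 kg; Δv = 283×9.81×ln(4.542) = 2776.2×1.5134 ≈ 4202 m/s.
Stage 3: m₀ = 30,500 kg, m_f = 30,500 − 23,300 = 7,200 kg; Δv = 460×9.81×ln(4.236) = 4512.6×1.4436 ≈ 6515 m/s.
Total Δv = 3809 + 4202 + 6515 = 14526 m/s.

Δv ≈ 14500 m/s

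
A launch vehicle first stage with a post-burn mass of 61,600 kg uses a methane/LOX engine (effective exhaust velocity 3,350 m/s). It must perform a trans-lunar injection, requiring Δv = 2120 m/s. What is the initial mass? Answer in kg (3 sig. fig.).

m₀/m_f = exp(Δv / v_e) = exp(2120 / 3350.0) = exp(0.6328) = 1.8829.
m₀ = m_f × 1.8829 = 61,600 × 1.8829 = 115,987 kg.

initial mass ≈ 116000 kg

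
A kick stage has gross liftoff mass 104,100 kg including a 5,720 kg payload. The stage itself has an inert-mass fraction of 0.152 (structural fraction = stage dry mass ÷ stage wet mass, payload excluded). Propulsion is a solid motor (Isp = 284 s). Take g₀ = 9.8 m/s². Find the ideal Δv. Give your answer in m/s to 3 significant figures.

Stage wet mass = m₀ − payload = 104,100 − 5,720 = 98,380 kg.
Stage dry mass = ε × stage wet mass = 0.152 × 98,380 = 14,953.8 kg.
Burnout mass m_f = stage dry + payload = 14,953.8 + 5,720 = 20,673.8 kg.
v_e = Isp · g₀ = 284 × 9.8 = 2783.2 m/s.
Δv = v_e · ln(104,100/20,673.8) = 2783.2 × ln(5.035) = 2783.2 × 1.6165 ≈ 4499 m/s.

Δv ≈ 4500 m/s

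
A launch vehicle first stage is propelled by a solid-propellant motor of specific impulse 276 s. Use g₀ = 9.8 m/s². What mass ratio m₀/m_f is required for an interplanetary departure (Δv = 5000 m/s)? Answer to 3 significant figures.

v_e = Isp · g₀ = 276 × 9.8 = 2704.8 m/s.
From the ideal rocket equation, m₀/m_f = exp(Δv / v_e) = exp(5000 / 2704.8) = exp(1.8486) = 6.3507.

mass ratio ≈ 6.35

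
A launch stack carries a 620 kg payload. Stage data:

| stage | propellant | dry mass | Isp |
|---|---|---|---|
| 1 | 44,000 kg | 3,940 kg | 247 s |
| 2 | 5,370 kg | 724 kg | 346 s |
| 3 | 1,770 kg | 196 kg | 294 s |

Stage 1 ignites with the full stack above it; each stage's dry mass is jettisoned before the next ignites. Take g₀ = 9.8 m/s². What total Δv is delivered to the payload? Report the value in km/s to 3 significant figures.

Δv ≈ 10.2 km/s

Ignition mass of stage 1 = 44,000+3,940 + 5,370+724 + 1,770+196 + 620 = 56,620 kg.
Stage 1: m₀ = 56,620 kg, m_f = 56,620 − 44,000 = 12,620 kg; Δv = 247×9.8×ln(4.487) = 2420.6×1.5011 ≈ 3634 m/s.
Stage 2: m₀ = 8,680 kg, m_f = 8,680 − 5,370 = 3,310 kg; Δv = 346×9.8×ln(2.622) = 3390.8×0.9641 ≈ 3269 m/s.
Stage 3: m₀ = 2,586 kg, m_f = 2,586 − 1,770 = 816 kg; Δv = 294×9.8×ln(3.169) = 2881.2×1.1535 ≈ 3323 m/s.
Total Δv = 3634 + 3269 + 3323 = 10226 m/s.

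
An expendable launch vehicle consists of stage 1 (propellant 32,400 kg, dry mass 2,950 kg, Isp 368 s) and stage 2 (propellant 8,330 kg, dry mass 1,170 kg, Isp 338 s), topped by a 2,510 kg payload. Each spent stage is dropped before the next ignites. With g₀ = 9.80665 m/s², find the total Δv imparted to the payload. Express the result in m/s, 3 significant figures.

Ignition mass of stage 1 = 32,400+2,950 + 8,330+1,170 + 2,510 = 47,360 kg.
Stage 1: m₀ = 47,360 kg, m_f = 47,360 − 32,400 = 14,960 kg; Δv = 368×9.80665×ln(3.166) = 3608.8×1.1524 ≈ 4159 m/s.
Stage 2: m₀ = 12,010 kg, m_f = 12,010 − 8,330 = 3,680 kg; Δv = 338×9.80665×ln(3.264) = 3314.6×1.1828 ≈ 3921 m/s.
Total Δv = 4159 + 3921 = 8080 m/s.

Δv ≈ 8080 m/s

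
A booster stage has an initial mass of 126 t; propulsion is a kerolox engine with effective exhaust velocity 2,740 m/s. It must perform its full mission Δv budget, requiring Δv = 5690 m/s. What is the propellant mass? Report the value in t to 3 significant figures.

Using Δv = v_e ln(m₀/m_f): m₀/m_f = exp(Δv / v_e) = exp(5690 / 2740.0) = exp(2.0766) = 7.9776.
m_f = 126 / 7.9776 = 15.7942 t, so propellant = m₀ − m_f = 126 − 15.7942 = 110.2058 t.

propellant mass ≈ 110 t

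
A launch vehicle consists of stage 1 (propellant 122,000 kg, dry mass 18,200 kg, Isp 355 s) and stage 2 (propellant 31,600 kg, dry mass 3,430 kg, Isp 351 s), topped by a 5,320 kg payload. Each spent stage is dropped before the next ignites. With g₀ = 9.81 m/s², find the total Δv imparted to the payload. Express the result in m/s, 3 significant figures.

Δv ≈ 9190 m/s

Ignition mass of stage 1 = 122,000+18,200 + 31,600+3,430 + 5,320 = 180,550 kg.
Stage 1: m₀ = 180,550 kg, m_f = 180,550 − 122,000 = 58,550 kg; Δv = 355×9.81×ln(3.084) = 3482.6×1.1261 ≈ 3922 m/s.
Stage 2: m₀ = 40,350 kg, m_f = 40,350 − 31,600 = 8,750 kg; Δv = 351×9.81×ln(4.611) = 3443.3×1.5285 ≈ 5263 m/s.
Total Δv = 3922 + 5263 = 9185 m/s.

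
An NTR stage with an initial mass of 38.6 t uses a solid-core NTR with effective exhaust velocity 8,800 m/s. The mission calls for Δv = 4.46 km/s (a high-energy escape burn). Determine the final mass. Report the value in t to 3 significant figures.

m₀/m_f = exp(Δv / v_e) = exp(4460 / 8800.0) = exp(0.5068) = 1.6600.
m_f = m₀ / 1.6600 = 38.6 / 1.6600 = 23.253 t.

final mass ≈ 23.3 t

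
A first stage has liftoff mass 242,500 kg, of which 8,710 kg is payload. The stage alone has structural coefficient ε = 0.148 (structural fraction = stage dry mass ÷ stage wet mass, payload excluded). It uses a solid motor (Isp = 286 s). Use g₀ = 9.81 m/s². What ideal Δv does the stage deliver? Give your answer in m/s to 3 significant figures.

Δv ≈ 4830 m/s

Stage wet mass = m₀ − payload = 242,500 − 8,710 = 233,790 kg.
Stage dry mass = ε × stage wet mass = 0.148 × 233,790 = 34,600.9 kg.
Burnout mass m_f = stage dry + payload = 34,600.9 + 8,710 = 43,310.9 kg.
v_e = Isp · g₀ = 286 × 9.81 = 2805.7 m/s.
Rocket equation: Δv = v_e · ln(242,500/43,310.9) = 2805.7 × ln(5.599) = 2805.7 × 1.7226 ≈ 4833 m/s.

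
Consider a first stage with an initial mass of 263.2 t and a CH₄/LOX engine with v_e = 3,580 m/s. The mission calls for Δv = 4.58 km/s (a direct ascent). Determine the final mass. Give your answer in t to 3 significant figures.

final mass ≈ 73.2 t

From the ideal rocket equation, m₀/m_f = exp(Δv / v_e) = exp(4580 / 3580.0) = exp(1.2793) = 3.5942.
m_f = m₀ / 3.5942 = 263.2 / 3.5942 = 73.2291 t.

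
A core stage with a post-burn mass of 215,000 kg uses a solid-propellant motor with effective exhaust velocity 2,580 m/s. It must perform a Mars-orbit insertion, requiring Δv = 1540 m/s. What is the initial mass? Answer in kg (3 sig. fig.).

Rocket equation: m₀/m_f = exp(Δv / v_e) = exp(1540 / 2580.0) = exp(0.5969) = 1.8165.
m₀ = m_f × 1.8165 = 215,000 × 1.8165 = 390,548 kg.

initial mass ≈ 391000 kg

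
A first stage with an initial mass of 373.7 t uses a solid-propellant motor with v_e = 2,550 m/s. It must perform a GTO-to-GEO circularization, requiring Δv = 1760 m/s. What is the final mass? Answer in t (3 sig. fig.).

final mass ≈ 187 t

m₀/m_f = exp(Δv / v_e) = exp(1760 / 2550.0) = exp(0.6902) = 1.9941.
m_f = m₀ / 1.9941 = 373.7 / 1.9941 = 187.403 t.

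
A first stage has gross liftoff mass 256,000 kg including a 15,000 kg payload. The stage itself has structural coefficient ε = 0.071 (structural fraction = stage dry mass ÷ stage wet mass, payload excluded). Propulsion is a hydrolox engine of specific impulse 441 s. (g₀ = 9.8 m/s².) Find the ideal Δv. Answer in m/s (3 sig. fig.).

Δv ≈ 8970 m/s

Stage wet mass = m₀ − payload = 256,000 − 15,000 = 241,000 kg.
Stage dry mass = ε × stage wet mass = 0.071 × 241,000 = 17,111 kg.
Burnout mass m_f = stage dry + payload = 17,111 + 15,000 = 32,111 kg.
v_e = Isp · g₀ = 441 × 9.8 = 4321.8 m/s.
Δv = v_e · ln(256,000/32,111) = 4321.8 × ln(7.972) = 4321.8 × 2.0760 ≈ 8972 m/s.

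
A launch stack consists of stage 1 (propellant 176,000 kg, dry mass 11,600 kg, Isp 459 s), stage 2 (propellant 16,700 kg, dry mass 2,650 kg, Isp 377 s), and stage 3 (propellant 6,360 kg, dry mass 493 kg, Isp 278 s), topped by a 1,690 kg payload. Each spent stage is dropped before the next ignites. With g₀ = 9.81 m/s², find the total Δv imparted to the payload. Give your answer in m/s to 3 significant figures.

Ignition mass of stage 1 = 176,000+11,600 + 16,700+2,650 + 6,360+493 + 1,690 = 215,493 kg.
Stage 1: m₀ = 215,493 kg, m_f = 215,493 − 176,000 = 39,493 kg; Δv = 459×9.81×ln(5.456) = 4502.8×1.6968 ≈ 7640 m/s.
Stage 2: m₀ = 27,893 kg, m_f = 27,893 − 16,700 = 11,193 kg; Δv = 377×9.81×ln(2.492) = 3698.4×0.9131 ≈ 3377 m/s.
Stage 3: m₀ = 8,543 kg, m_f = 8,543 − 6,360 = 2,183 kg; Δv = 278×9.81×ln(3.913) = 2727.2×1.3644 ≈ 3721 m/s.
Total Δv = 7640 + 3377 + 3721 = 14738 m/s.

Δv ≈ 14700 m/s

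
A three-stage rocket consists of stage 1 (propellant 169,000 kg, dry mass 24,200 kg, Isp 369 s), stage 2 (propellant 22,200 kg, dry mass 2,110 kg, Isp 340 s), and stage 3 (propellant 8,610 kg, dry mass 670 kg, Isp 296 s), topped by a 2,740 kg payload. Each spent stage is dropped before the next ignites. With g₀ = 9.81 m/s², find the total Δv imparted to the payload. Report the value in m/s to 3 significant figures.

Ignition mass of stage 1 = 169,000+24,200 + 22,200+2,110 + 8,610+670 + 2,740 = 229,530 kg.
Stage 1: m₀ = 229,530 kg, m_f = 229,530 − 169,000 = 60,530 kg; Δv = 369×9.81×ln(3.792) = 3619.9×1.3329 ≈ 4825 m/s.
Stage 2: m₀ = 36,330 kg, m_f = 36,330 − 22,200 = 14,130 kg; Δv = 340×9.81×ln(2.571) = 3335.4×0.9443 ≈ 3150 m/s.
Stage 3: m₀ = 12,020 kg, m_f = 12,020 − 8,610 = 3,410 kg; Δv = 296×9.81×ln(3.525) = 2903.8×1.2599 ≈ 3658 m/s.
Total Δv = 4825 + 3150 + 3658 = 11633 m/s.

Δv ≈ 11600 m/s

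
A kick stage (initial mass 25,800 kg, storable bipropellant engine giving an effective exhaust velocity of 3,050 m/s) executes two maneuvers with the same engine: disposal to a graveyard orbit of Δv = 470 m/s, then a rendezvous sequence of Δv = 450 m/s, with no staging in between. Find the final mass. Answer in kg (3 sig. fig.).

After the first burn: m = 25800 × exp(−470/3050.0) = 25800 × 0.85719 = 22,115.5 kg.
After the second burn: m = 22,115.5 × exp(−450/3050.0) = 22,115.5 × 0.86283 = 19,081.9 kg.

final mass ≈ 19100 kg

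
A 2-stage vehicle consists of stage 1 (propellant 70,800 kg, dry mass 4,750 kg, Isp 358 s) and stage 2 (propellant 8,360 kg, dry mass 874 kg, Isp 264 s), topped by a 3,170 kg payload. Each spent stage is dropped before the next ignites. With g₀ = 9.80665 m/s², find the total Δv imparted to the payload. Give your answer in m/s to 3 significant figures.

Δv ≈ 8640 m/s

Ignition mass of stage 1 = 70,800+4,750 + 8,360+874 + 3,170 = 87,954 kg.
Stage 1: m₀ = 87,954 kg, m_f = 87,954 − 70,800 = 17,154 kg; Δv = 358×9.80665×ln(5.127) = 3510.8×1.6346 ≈ 5739 m/s.
Stage 2: m₀ = 12,404 kg, m_f = 12,404 − 8,360 = 4,044 kg; Δv = 264×9.80665×ln(3.067) = 2589.0×1.1208 ≈ 2902 m/s.
Total Δv = 5739 + 2902 = 8641 m/s.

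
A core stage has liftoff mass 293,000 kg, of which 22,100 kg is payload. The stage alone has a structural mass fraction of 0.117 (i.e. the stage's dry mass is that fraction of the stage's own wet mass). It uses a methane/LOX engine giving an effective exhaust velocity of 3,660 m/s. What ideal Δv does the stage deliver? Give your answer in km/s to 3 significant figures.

Stage wet mass = m₀ − payload = 293,000 − 22,100 = 270,900 kg.
Stage dry mass = ε × stage wet mass = 0.117 × 270,900 = 31,695.3 kg.
Burnout mass m_f = stage dry + payload = 31,695.3 + 22,100 = 53,795.3 kg.
By the Tsiolkovsky rocket equation, Δv = v_e · ln(293,000/53,795.3) = 3660.0 × ln(5.447) = 3660.0 × 1.6950 ≈ 6204 m/s.

Δv ≈ 6.20 km/s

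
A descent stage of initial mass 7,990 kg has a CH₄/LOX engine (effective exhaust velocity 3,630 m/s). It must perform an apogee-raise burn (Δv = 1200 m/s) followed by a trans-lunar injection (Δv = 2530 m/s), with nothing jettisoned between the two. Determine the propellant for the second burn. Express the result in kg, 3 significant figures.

propellant for the second burn ≈ 2880 kg

After the first burn: m = 7990 × exp(−1200/3630.0) = 7990 × 0.71851 = 5,740.89 kg.
After the second burn: m = 5,740.89 × exp(−2530/3630.0) = 5,740.89 × 0.49809 = 2,859.48 kg.
Second-burn propellant = 5,740.89 − 2,859.48 = 2,881.41 kg.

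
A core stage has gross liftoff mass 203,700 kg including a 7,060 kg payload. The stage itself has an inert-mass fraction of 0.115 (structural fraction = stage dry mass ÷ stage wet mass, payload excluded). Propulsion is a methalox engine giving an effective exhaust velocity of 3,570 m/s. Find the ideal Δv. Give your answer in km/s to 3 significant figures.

Δv ≈ 6.88 km/s

Stage wet mass = m₀ − payload = 203,700 − 7,060 = 196,640 kg.
Stage dry mass = ε × stage wet mass = 0.115 × 196,640 = 22,613.6 kg.
Burnout mass m_f = stage dry + payload = 22,613.6 + 7,060 = 29,673.6 kg.
Δv = v_e · ln(203,700/29,673.6) = 3570.0 × ln(6.865) = 3570.0 × 1.9264 ≈ 6877 m/s.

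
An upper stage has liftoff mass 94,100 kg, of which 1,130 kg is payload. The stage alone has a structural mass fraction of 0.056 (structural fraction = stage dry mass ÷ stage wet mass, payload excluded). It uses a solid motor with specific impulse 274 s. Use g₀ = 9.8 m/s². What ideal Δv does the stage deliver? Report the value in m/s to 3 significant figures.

Δv ≈ 7240 m/s

Stage wet mass = m₀ − payload = 94,100 − 1,130 = 92,970 kg.
Stage dry mass = ε × stage wet mass = 0.056 × 92,970 = 5,206.32 kg.
Burnout mass m_f = stage dry + payload = 5,206.32 + 1,130 = 6,336.32 kg.
v_e = Isp · g₀ = 274 × 9.8 = 2685.2 m/s.
From the ideal rocket equation, Δv = v_e · ln(94,100/6,336.32) = 2685.2 × ln(14.85) = 2685.2 × 2.6981 ≈ 7245 m/s.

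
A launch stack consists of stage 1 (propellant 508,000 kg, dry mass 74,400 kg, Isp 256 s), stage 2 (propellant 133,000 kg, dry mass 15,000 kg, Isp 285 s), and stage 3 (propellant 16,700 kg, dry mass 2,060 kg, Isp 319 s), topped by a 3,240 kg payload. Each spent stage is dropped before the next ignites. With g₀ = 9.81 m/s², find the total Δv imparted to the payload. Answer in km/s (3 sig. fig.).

Δv ≈ 11.5 km/s

Ignition mass of stage 1 = 508,000+74,400 + 133,000+15,000 + 16,700+2,060 + 3,240 = 752,400 kg.
Stage 1: m₀ = 752,400 kg, m_f = 752,400 − 508,000 = 244,400 kg; Δv = 256×9.81×ln(3.079) = 2511.4×1.1245 ≈ 2824 m/s.
Stage 2: m₀ = 170,000 kg, m_f = 170,000 − 133,000 = 37,000 kg; Δv = 285×9.81×ln(4.595) = 2795.9×1.5249 ≈ 4263 m/s.
Stage 3: m₀ = 22,000 kg, m_f = 22,000 − 16,700 = 5,300 kg; Δv = 319×9.81×ln(4.151) = 3129.4×1.4233 ≈ 4454 m/s.
Total Δv = 2824 + 4263 + 4454 = 11541 m/s.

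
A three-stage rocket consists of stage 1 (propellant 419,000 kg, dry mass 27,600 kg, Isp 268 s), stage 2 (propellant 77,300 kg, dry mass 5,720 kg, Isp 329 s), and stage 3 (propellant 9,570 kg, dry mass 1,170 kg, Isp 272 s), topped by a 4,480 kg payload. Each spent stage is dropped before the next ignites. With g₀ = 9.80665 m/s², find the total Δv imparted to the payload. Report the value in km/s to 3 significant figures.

Ignition mass of stage 1 = 419,000+27,600 + 77,300+5,720 + 9,570+1,170 + 4,480 = 544,840 kg.
Stage 1: m₀ = 544,840 kg, m_f = 544,840 − 419,000 = 125,840 kg; Δv = 268×9.80665×ln(4.33) = 2628.2×1.4655 ≈ 3852 m/s.
Stage 2: m₀ = 98,240 kg, m_f = 98,240 − 77,300 = 20,940 kg; Δv = 329×9.80665×ln(4.691) = 3226.4×1.5458 ≈ 4987 m/s.
Stage 3: m₀ = 15,220 kg, m_f = 15,220 − 9,570 = 5,650 kg; Δv = 272×9.80665×ln(2.694) = 2667.4×0.9910 ≈ 2643 m/s.
Total Δv = 3852 + 4987 + 2643 = 11482 m/s.

Δv ≈ 11.5 km/s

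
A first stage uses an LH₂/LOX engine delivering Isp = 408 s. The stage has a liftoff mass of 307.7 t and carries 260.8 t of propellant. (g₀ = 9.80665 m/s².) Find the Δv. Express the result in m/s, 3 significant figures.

Δv ≈ 7530 m/s

v_e = Isp · g₀ = 408 × 9.80665 = 4001.1 m/s.
m_f = m₀ − m_prop = 307.7 − 260.8 = 46.9 t.
Rocket equation: Δv = v_e · ln(m₀/m_f) = 4001.1 × ln(6.561) = 4001.1 × 1.8811 ≈ 7526.5 m/s.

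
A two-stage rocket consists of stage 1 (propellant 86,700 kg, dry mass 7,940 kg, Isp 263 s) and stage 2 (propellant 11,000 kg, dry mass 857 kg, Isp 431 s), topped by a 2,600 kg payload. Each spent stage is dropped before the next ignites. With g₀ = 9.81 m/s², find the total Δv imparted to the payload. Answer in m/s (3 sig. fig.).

Ignition mass of stage 1 = 86,700+7,940 + 11,000+857 + 2,600 = 109,097 kg.
Stage 1: m₀ = 109,097 kg, m_f = 109,097 − 86,700 = 22,397 kg; Δv = 263×9.81×ln(4.871) = 2580.0×1.5833 ≈ 4085 m/s.
Stage 2: m₀ = 14,457 kg, m_f = 14,457 − 11,000 = 3,457 kg; Δv = 431×9.81×ln(4.182) = 4228.1×1.4308 ≈ 6049 m/s.
Total Δv = 4085 + 6049 = 10134 m/s.

Δv ≈ 10100 m/s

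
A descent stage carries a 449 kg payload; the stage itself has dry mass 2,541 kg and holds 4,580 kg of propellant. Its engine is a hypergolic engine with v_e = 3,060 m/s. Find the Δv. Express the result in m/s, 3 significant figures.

m₀ = payload + dry + propellant = 449 + 2,541 + 4,580 = 7,570 kg.
m_f = payload + dry = 449 + 2,541 = 2,990 kg.
Δv = v_e · ln(m₀/m_f) = 3060.0 × ln(2.532) = 3060.0 × 0.9289 ≈ 2842.5 m/s.

Δv ≈ 2840 m/s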